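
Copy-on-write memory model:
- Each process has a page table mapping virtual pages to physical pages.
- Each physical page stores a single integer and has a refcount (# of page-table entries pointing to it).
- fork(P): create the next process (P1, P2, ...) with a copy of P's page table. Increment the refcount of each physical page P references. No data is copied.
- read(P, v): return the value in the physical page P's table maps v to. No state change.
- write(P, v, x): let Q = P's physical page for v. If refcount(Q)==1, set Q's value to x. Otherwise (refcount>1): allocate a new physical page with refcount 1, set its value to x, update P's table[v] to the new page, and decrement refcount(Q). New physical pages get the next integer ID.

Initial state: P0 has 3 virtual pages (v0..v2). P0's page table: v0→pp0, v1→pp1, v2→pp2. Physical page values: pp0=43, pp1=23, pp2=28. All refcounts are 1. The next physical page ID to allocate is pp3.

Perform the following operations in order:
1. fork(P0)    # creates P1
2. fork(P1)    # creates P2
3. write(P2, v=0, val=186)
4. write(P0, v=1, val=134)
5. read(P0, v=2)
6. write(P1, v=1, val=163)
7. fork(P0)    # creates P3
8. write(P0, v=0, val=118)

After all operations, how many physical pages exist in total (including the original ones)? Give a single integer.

Op 1: fork(P0) -> P1. 3 ppages; refcounts: pp0:2 pp1:2 pp2:2
Op 2: fork(P1) -> P2. 3 ppages; refcounts: pp0:3 pp1:3 pp2:3
Op 3: write(P2, v0, 186). refcount(pp0)=3>1 -> COPY to pp3. 4 ppages; refcounts: pp0:2 pp1:3 pp2:3 pp3:1
Op 4: write(P0, v1, 134). refcount(pp1)=3>1 -> COPY to pp4. 5 ppages; refcounts: pp0:2 pp1:2 pp2:3 pp3:1 pp4:1
Op 5: read(P0, v2) -> 28. No state change.
Op 6: write(P1, v1, 163). refcount(pp1)=2>1 -> COPY to pp5. 6 ppages; refcounts: pp0:2 pp1:1 pp2:3 pp3:1 pp4:1 pp5:1
Op 7: fork(P0) -> P3. 6 ppages; refcounts: pp0:3 pp1:1 pp2:4 pp3:1 pp4:2 pp5:1
Op 8: write(P0, v0, 118). refcount(pp0)=3>1 -> COPY to pp6. 7 ppages; refcounts: pp0:2 pp1:1 pp2:4 pp3:1 pp4:2 pp5:1 pp6:1

Answer: 7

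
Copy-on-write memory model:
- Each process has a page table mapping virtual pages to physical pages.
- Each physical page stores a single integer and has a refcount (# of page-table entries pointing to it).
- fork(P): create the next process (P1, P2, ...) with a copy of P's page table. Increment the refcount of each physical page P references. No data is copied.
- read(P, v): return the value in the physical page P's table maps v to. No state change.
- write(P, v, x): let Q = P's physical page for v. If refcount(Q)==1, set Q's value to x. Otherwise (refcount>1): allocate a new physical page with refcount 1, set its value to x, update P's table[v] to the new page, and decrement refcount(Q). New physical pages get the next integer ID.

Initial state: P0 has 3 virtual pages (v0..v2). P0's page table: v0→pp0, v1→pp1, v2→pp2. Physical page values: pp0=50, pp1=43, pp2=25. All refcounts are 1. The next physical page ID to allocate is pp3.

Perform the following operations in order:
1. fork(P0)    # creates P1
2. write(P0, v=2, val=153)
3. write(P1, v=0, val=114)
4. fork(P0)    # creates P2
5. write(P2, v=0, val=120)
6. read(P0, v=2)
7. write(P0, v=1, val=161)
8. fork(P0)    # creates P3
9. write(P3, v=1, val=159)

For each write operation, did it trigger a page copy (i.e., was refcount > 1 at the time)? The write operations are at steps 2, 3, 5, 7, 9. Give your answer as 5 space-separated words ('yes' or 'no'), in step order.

Op 1: fork(P0) -> P1. 3 ppages; refcounts: pp0:2 pp1:2 pp2:2
Op 2: write(P0, v2, 153). refcount(pp2)=2>1 -> COPY to pp3. 4 ppages; refcounts: pp0:2 pp1:2 pp2:1 pp3:1
Op 3: write(P1, v0, 114). refcount(pp0)=2>1 -> COPY to pp4. 5 ppages; refcounts: pp0:1 pp1:2 pp2:1 pp3:1 pp4:1
Op 4: fork(P0) -> P2. 5 ppages; refcounts: pp0:2 pp1:3 pp2:1 pp3:2 pp4:1
Op 5: write(P2, v0, 120). refcount(pp0)=2>1 -> COPY to pp5. 6 ppages; refcounts: pp0:1 pp1:3 pp2:1 pp3:2 pp4:1 pp5:1
Op 6: read(P0, v2) -> 153. No state change.
Op 7: write(P0, v1, 161). refcount(pp1)=3>1 -> COPY to pp6. 7 ppages; refcounts: pp0:1 pp1:2 pp2:1 pp3:2 pp4:1 pp5:1 pp6:1
Op 8: fork(P0) -> P3. 7 ppages; refcounts: pp0:2 pp1:2 pp2:1 pp3:3 pp4:1 pp5:1 pp6:2
Op 9: write(P3, v1, 159). refcount(pp6)=2>1 -> COPY to pp7. 8 ppages; refcounts: pp0:2 pp1:2 pp2:1 pp3:3 pp4:1 pp5:1 pp6:1 pp7:1

yes yes yes yes yes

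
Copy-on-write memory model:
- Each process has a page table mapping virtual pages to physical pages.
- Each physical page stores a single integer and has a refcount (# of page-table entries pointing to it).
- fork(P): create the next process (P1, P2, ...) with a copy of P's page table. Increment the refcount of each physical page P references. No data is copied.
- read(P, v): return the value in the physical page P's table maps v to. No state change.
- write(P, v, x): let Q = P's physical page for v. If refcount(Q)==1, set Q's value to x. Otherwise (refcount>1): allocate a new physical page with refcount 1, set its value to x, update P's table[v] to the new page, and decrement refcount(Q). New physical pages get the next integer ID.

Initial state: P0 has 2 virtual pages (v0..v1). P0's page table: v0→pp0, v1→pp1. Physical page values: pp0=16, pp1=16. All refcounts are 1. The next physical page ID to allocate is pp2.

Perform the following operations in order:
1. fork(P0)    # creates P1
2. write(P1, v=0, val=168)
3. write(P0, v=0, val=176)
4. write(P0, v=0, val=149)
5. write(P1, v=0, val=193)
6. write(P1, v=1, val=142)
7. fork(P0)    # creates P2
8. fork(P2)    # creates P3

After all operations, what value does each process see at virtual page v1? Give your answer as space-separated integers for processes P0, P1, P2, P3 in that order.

Op 1: fork(P0) -> P1. 2 ppages; refcounts: pp0:2 pp1:2
Op 2: write(P1, v0, 168). refcount(pp0)=2>1 -> COPY to pp2. 3 ppages; refcounts: pp0:1 pp1:2 pp2:1
Op 3: write(P0, v0, 176). refcount(pp0)=1 -> write in place. 3 ppages; refcounts: pp0:1 pp1:2 pp2:1
Op 4: write(P0, v0, 149). refcount(pp0)=1 -> write in place. 3 ppages; refcounts: pp0:1 pp1:2 pp2:1
Op 5: write(P1, v0, 193). refcount(pp2)=1 -> write in place. 3 ppages; refcounts: pp0:1 pp1:2 pp2:1
Op 6: write(P1, v1, 142). refcount(pp1)=2>1 -> COPY to pp3. 4 ppages; refcounts: pp0:1 pp1:1 pp2:1 pp3:1
Op 7: fork(P0) -> P2. 4 ppages; refcounts: pp0:2 pp1:2 pp2:1 pp3:1
Op 8: fork(P2) -> P3. 4 ppages; refcounts: pp0:3 pp1:3 pp2:1 pp3:1
P0: v1 -> pp1 = 16
P1: v1 -> pp3 = 142
P2: v1 -> pp1 = 16
P3: v1 -> pp1 = 16

Answer: 16 142 16 16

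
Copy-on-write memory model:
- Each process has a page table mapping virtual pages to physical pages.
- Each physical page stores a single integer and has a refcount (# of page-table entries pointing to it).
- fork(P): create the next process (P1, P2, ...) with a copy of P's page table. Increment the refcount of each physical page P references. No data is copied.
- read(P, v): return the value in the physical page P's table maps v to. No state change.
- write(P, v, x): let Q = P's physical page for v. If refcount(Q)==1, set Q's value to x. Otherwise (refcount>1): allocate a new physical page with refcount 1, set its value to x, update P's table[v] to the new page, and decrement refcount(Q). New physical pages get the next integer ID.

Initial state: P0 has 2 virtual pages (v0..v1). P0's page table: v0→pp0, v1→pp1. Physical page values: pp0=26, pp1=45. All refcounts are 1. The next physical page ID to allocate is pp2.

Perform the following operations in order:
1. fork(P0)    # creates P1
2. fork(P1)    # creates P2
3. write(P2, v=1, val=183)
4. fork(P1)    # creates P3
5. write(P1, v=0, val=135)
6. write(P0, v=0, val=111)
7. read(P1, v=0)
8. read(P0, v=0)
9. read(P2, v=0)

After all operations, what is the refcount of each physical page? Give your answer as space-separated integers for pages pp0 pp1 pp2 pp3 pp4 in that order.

Answer: 2 3 1 1 1

Derivation:
Op 1: fork(P0) -> P1. 2 ppages; refcounts: pp0:2 pp1:2
Op 2: fork(P1) -> P2. 2 ppages; refcounts: pp0:3 pp1:3
Op 3: write(P2, v1, 183). refcount(pp1)=3>1 -> COPY to pp2. 3 ppages; refcounts: pp0:3 pp1:2 pp2:1
Op 4: fork(P1) -> P3. 3 ppages; refcounts: pp0:4 pp1:3 pp2:1
Op 5: write(P1, v0, 135). refcount(pp0)=4>1 -> COPY to pp3. 4 ppages; refcounts: pp0:3 pp1:3 pp2:1 pp3:1
Op 6: write(P0, v0, 111). refcount(pp0)=3>1 -> COPY to pp4. 5 ppages; refcounts: pp0:2 pp1:3 pp2:1 pp3:1 pp4:1
Op 7: read(P1, v0) -> 135. No state change.
Op 8: read(P0, v0) -> 111. No state change.
Op 9: read(P2, v0) -> 26. No state change.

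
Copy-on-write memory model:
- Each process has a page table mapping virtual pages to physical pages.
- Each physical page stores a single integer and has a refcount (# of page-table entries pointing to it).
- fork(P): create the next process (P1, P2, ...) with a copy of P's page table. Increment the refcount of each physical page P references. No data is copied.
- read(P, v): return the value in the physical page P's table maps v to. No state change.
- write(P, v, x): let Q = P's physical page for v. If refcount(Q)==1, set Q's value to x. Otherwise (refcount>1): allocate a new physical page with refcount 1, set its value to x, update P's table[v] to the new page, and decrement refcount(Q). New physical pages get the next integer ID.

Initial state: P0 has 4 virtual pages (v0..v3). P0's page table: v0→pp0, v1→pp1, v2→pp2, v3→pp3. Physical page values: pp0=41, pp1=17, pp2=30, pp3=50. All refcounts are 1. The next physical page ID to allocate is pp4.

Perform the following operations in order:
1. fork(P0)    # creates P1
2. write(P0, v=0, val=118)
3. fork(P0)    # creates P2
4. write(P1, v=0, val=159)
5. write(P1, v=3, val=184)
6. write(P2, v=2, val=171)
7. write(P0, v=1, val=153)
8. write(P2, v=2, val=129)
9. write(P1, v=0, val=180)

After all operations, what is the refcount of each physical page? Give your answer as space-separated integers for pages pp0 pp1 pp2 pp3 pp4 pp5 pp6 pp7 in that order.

Answer: 1 2 2 2 2 1 1 1

Derivation:
Op 1: fork(P0) -> P1. 4 ppages; refcounts: pp0:2 pp1:2 pp2:2 pp3:2
Op 2: write(P0, v0, 118). refcount(pp0)=2>1 -> COPY to pp4. 5 ppages; refcounts: pp0:1 pp1:2 pp2:2 pp3:2 pp4:1
Op 3: fork(P0) -> P2. 5 ppages; refcounts: pp0:1 pp1:3 pp2:3 pp3:3 pp4:2
Op 4: write(P1, v0, 159). refcount(pp0)=1 -> write in place. 5 ppages; refcounts: pp0:1 pp1:3 pp2:3 pp3:3 pp4:2
Op 5: write(P1, v3, 184). refcount(pp3)=3>1 -> COPY to pp5. 6 ppages; refcounts: pp0:1 pp1:3 pp2:3 pp3:2 pp4:2 pp5:1
Op 6: write(P2, v2, 171). refcount(pp2)=3>1 -> COPY to pp6. 7 ppages; refcounts: pp0:1 pp1:3 pp2:2 pp3:2 pp4:2 pp5:1 pp6:1
Op 7: write(P0, v1, 153). refcount(pp1)=3>1 -> COPY to pp7. 8 ppages; refcounts: pp0:1 pp1:2 pp2:2 pp3:2 pp4:2 pp5:1 pp6:1 pp7:1
Op 8: write(P2, v2, 129). refcount(pp6)=1 -> write in place. 8 ppages; refcounts: pp0:1 pp1:2 pp2:2 pp3:2 pp4:2 pp5:1 pp6:1 pp7:1
Op 9: write(P1, v0, 180). refcount(pp0)=1 -> write in place. 8 ppages; refcounts: pp0:1 pp1:2 pp2:2 pp3:2 pp4:2 pp5:1 pp6:1 pp7:1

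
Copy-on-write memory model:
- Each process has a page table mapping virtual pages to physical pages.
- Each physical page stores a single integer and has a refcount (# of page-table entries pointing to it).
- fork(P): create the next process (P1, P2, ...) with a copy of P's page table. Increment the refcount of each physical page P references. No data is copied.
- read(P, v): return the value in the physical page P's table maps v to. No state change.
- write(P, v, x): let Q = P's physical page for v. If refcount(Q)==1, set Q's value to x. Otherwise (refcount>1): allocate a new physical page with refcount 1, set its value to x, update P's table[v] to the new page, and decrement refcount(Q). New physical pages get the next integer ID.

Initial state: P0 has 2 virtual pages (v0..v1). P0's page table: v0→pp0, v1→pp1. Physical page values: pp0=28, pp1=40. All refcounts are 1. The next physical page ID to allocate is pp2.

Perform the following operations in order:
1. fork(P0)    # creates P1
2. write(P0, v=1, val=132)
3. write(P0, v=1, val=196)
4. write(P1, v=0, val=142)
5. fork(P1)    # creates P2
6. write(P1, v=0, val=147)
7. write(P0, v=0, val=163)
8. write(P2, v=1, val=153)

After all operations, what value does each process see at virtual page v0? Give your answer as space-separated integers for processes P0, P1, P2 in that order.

Answer: 163 147 142

Derivation:
Op 1: fork(P0) -> P1. 2 ppages; refcounts: pp0:2 pp1:2
Op 2: write(P0, v1, 132). refcount(pp1)=2>1 -> COPY to pp2. 3 ppages; refcounts: pp0:2 pp1:1 pp2:1
Op 3: write(P0, v1, 196). refcount(pp2)=1 -> write in place. 3 ppages; refcounts: pp0:2 pp1:1 pp2:1
Op 4: write(P1, v0, 142). refcount(pp0)=2>1 -> COPY to pp3. 4 ppages; refcounts: pp0:1 pp1:1 pp2:1 pp3:1
Op 5: fork(P1) -> P2. 4 ppages; refcounts: pp0:1 pp1:2 pp2:1 pp3:2
Op 6: write(P1, v0, 147). refcount(pp3)=2>1 -> COPY to pp4. 5 ppages; refcounts: pp0:1 pp1:2 pp2:1 pp3:1 pp4:1
Op 7: write(P0, v0, 163). refcount(pp0)=1 -> write in place. 5 ppages; refcounts: pp0:1 pp1:2 pp2:1 pp3:1 pp4:1
Op 8: write(P2, v1, 153). refcount(pp1)=2>1 -> COPY to pp5. 6 ppages; refcounts: pp0:1 pp1:1 pp2:1 pp3:1 pp4:1 pp5:1
P0: v0 -> pp0 = 163
P1: v0 -> pp4 = 147
P2: v0 -> pp3 = 142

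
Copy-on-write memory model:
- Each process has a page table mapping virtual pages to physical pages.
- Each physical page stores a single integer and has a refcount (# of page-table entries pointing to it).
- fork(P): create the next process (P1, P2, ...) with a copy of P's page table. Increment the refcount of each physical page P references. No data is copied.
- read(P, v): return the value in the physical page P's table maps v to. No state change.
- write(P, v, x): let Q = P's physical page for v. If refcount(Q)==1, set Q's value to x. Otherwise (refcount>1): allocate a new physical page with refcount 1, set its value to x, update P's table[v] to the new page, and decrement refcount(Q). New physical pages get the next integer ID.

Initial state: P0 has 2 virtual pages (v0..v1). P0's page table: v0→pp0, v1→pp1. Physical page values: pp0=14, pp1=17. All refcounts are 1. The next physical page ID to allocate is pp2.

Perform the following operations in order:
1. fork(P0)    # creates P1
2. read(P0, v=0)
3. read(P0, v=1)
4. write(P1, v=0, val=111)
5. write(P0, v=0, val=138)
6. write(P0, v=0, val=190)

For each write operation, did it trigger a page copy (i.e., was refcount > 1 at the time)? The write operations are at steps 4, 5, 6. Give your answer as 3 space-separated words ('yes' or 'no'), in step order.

Op 1: fork(P0) -> P1. 2 ppages; refcounts: pp0:2 pp1:2
Op 2: read(P0, v0) -> 14. No state change.
Op 3: read(P0, v1) -> 17. No state change.
Op 4: write(P1, v0, 111). refcount(pp0)=2>1 -> COPY to pp2. 3 ppages; refcounts: pp0:1 pp1:2 pp2:1
Op 5: write(P0, v0, 138). refcount(pp0)=1 -> write in place. 3 ppages; refcounts: pp0:1 pp1:2 pp2:1
Op 6: write(P0, v0, 190). refcount(pp0)=1 -> write in place. 3 ppages; refcounts: pp0:1 pp1:2 pp2:1

yes no no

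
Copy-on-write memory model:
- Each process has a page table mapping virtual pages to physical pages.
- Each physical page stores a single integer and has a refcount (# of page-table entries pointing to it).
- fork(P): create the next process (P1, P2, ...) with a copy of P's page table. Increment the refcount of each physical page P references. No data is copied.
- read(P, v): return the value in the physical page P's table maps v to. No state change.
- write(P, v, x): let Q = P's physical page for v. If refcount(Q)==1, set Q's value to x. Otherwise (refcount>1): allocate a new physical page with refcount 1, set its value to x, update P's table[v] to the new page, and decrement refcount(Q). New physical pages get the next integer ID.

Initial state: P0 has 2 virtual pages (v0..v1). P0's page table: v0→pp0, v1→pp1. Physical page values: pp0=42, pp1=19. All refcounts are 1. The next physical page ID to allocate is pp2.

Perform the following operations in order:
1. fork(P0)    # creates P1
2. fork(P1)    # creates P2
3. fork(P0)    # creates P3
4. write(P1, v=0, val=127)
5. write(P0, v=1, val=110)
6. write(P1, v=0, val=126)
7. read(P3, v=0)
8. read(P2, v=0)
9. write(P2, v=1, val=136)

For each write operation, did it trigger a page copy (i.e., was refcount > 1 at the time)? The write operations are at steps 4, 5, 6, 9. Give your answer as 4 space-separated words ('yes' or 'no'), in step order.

Op 1: fork(P0) -> P1. 2 ppages; refcounts: pp0:2 pp1:2
Op 2: fork(P1) -> P2. 2 ppages; refcounts: pp0:3 pp1:3
Op 3: fork(P0) -> P3. 2 ppages; refcounts: pp0:4 pp1:4
Op 4: write(P1, v0, 127). refcount(pp0)=4>1 -> COPY to pp2. 3 ppages; refcounts: pp0:3 pp1:4 pp2:1
Op 5: write(P0, v1, 110). refcount(pp1)=4>1 -> COPY to pp3. 4 ppages; refcounts: pp0:3 pp1:3 pp2:1 pp3:1
Op 6: write(P1, v0, 126). refcount(pp2)=1 -> write in place. 4 ppages; refcounts: pp0:3 pp1:3 pp2:1 pp3:1
Op 7: read(P3, v0) -> 42. No state change.
Op 8: read(P2, v0) -> 42. No state change.
Op 9: write(P2, v1, 136). refcount(pp1)=3>1 -> COPY to pp4. 5 ppages; refcounts: pp0:3 pp1:2 pp2:1 pp3:1 pp4:1

yes yes no yes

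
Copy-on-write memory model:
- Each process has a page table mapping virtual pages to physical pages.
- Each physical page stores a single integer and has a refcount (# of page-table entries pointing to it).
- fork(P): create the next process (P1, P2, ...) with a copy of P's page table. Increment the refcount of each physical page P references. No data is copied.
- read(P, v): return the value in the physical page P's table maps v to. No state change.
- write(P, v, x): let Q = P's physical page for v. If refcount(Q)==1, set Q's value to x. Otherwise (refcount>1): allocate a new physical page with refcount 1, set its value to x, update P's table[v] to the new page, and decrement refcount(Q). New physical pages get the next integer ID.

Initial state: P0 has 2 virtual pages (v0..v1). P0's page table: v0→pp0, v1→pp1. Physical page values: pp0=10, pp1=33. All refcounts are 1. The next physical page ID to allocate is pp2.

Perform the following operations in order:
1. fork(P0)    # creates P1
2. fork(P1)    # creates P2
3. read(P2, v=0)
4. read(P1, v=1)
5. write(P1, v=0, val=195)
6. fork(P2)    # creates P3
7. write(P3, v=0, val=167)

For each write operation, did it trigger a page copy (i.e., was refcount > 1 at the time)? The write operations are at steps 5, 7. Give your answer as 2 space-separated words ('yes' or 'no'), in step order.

Op 1: fork(P0) -> P1. 2 ppages; refcounts: pp0:2 pp1:2
Op 2: fork(P1) -> P2. 2 ppages; refcounts: pp0:3 pp1:3
Op 3: read(P2, v0) -> 10. No state change.
Op 4: read(P1, v1) -> 33. No state change.
Op 5: write(P1, v0, 195). refcount(pp0)=3>1 -> COPY to pp2. 3 ppages; refcounts: pp0:2 pp1:3 pp2:1
Op 6: fork(P2) -> P3. 3 ppages; refcounts: pp0:3 pp1:4 pp2:1
Op 7: write(P3, v0, 167). refcount(pp0)=3>1 -> COPY to pp3. 4 ppages; refcounts: pp0:2 pp1:4 pp2:1 pp3:1

yes yes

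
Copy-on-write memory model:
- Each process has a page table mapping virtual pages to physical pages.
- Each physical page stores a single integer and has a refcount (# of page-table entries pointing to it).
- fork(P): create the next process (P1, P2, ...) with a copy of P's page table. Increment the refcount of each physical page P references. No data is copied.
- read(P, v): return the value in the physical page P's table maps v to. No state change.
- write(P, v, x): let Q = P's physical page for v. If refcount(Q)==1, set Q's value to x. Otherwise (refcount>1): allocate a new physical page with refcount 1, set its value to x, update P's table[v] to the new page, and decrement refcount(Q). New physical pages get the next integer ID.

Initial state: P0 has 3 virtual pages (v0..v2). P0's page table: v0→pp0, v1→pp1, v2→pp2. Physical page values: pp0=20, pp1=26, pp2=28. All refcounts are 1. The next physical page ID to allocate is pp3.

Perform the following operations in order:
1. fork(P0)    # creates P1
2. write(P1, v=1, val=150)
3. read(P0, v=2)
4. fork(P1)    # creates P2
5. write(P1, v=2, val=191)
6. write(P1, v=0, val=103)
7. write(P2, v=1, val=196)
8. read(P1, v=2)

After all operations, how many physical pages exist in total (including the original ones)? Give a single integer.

Answer: 7

Derivation:
Op 1: fork(P0) -> P1. 3 ppages; refcounts: pp0:2 pp1:2 pp2:2
Op 2: write(P1, v1, 150). refcount(pp1)=2>1 -> COPY to pp3. 4 ppages; refcounts: pp0:2 pp1:1 pp2:2 pp3:1
Op 3: read(P0, v2) -> 28. No state change.
Op 4: fork(P1) -> P2. 4 ppages; refcounts: pp0:3 pp1:1 pp2:3 pp3:2
Op 5: write(P1, v2, 191). refcount(pp2)=3>1 -> COPY to pp4. 5 ppages; refcounts: pp0:3 pp1:1 pp2:2 pp3:2 pp4:1
Op 6: write(P1, v0, 103). refcount(pp0)=3>1 -> COPY to pp5. 6 ppages; refcounts: pp0:2 pp1:1 pp2:2 pp3:2 pp4:1 pp5:1
Op 7: write(P2, v1, 196). refcount(pp3)=2>1 -> COPY to pp6. 7 ppages; refcounts: pp0:2 pp1:1 pp2:2 pp3:1 pp4:1 pp5:1 pp6:1
Op 8: read(P1, v2) -> 191. No state change.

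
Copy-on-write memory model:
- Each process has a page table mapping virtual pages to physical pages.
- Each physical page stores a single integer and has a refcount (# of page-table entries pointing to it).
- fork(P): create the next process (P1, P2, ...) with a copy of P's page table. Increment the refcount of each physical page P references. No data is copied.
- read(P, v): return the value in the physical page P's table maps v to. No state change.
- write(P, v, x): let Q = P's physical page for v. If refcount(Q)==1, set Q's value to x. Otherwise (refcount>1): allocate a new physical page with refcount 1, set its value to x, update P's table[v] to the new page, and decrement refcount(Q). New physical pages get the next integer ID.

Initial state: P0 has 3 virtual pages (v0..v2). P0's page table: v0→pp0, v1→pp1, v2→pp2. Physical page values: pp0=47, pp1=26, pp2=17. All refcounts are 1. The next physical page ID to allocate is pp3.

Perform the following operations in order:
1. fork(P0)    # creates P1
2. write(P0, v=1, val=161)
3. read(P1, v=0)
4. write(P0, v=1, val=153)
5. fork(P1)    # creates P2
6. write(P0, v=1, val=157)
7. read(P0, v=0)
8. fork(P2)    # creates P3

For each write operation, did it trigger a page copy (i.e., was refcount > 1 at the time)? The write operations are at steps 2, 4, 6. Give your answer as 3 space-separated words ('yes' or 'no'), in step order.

Op 1: fork(P0) -> P1. 3 ppages; refcounts: pp0:2 pp1:2 pp2:2
Op 2: write(P0, v1, 161). refcount(pp1)=2>1 -> COPY to pp3. 4 ppages; refcounts: pp0:2 pp1:1 pp2:2 pp3:1
Op 3: read(P1, v0) -> 47. No state change.
Op 4: write(P0, v1, 153). refcount(pp3)=1 -> write in place. 4 ppages; refcounts: pp0:2 pp1:1 pp2:2 pp3:1
Op 5: fork(P1) -> P2. 4 ppages; refcounts: pp0:3 pp1:2 pp2:3 pp3:1
Op 6: write(P0, v1, 157). refcount(pp3)=1 -> write in place. 4 ppages; refcounts: pp0:3 pp1:2 pp2:3 pp3:1
Op 7: read(P0, v0) -> 47. No state change.
Op 8: fork(P2) -> P3. 4 ppages; refcounts: pp0:4 pp1:3 pp2:4 pp3:1

yes no no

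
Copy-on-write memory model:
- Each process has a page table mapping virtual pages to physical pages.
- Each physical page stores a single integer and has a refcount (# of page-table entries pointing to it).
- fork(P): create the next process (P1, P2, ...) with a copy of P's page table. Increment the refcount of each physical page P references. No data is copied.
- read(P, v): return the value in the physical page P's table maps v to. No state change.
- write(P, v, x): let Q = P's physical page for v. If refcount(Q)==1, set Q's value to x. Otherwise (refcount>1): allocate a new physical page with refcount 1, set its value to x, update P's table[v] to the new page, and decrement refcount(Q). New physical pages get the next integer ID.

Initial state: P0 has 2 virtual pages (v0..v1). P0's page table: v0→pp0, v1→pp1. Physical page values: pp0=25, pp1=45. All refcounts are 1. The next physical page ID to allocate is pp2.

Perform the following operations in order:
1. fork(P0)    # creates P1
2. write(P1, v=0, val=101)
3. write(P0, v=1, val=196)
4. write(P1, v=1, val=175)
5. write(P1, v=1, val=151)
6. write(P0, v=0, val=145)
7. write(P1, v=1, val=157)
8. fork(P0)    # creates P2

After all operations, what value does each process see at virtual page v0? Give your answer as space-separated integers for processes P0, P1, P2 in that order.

Answer: 145 101 145

Derivation:
Op 1: fork(P0) -> P1. 2 ppages; refcounts: pp0:2 pp1:2
Op 2: write(P1, v0, 101). refcount(pp0)=2>1 -> COPY to pp2. 3 ppages; refcounts: pp0:1 pp1:2 pp2:1
Op 3: write(P0, v1, 196). refcount(pp1)=2>1 -> COPY to pp3. 4 ppages; refcounts: pp0:1 pp1:1 pp2:1 pp3:1
Op 4: write(P1, v1, 175). refcount(pp1)=1 -> write in place. 4 ppages; refcounts: pp0:1 pp1:1 pp2:1 pp3:1
Op 5: write(P1, v1, 151). refcount(pp1)=1 -> write in place. 4 ppages; refcounts: pp0:1 pp1:1 pp2:1 pp3:1
Op 6: write(P0, v0, 145). refcount(pp0)=1 -> write in place. 4 ppages; refcounts: pp0:1 pp1:1 pp2:1 pp3:1
Op 7: write(P1, v1, 157). refcount(pp1)=1 -> write in place. 4 ppages; refcounts: pp0:1 pp1:1 pp2:1 pp3:1
Op 8: fork(P0) -> P2. 4 ppages; refcounts: pp0:2 pp1:1 pp2:1 pp3:2
P0: v0 -> pp0 = 145
P1: v0 -> pp2 = 101
P2: v0 -> pp0 = 145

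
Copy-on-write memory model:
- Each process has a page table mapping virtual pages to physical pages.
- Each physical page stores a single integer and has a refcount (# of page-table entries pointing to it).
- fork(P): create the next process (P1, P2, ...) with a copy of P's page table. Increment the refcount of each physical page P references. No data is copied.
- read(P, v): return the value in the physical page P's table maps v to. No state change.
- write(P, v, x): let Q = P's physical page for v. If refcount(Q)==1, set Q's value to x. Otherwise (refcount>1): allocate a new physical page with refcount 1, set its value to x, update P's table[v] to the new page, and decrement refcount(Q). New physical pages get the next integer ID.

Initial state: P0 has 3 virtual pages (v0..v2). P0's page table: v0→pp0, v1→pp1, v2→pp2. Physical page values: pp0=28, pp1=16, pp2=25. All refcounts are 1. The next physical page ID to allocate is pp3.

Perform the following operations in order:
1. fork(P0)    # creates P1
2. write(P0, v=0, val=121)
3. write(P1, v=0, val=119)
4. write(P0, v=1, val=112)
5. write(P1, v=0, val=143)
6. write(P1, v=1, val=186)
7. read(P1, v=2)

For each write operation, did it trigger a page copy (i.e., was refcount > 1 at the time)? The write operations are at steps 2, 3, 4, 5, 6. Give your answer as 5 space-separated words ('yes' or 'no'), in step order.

Op 1: fork(P0) -> P1. 3 ppages; refcounts: pp0:2 pp1:2 pp2:2
Op 2: write(P0, v0, 121). refcount(pp0)=2>1 -> COPY to pp3. 4 ppages; refcounts: pp0:1 pp1:2 pp2:2 pp3:1
Op 3: write(P1, v0, 119). refcount(pp0)=1 -> write in place. 4 ppages; refcounts: pp0:1 pp1:2 pp2:2 pp3:1
Op 4: write(P0, v1, 112). refcount(pp1)=2>1 -> COPY to pp4. 5 ppages; refcounts: pp0:1 pp1:1 pp2:2 pp3:1 pp4:1
Op 5: write(P1, v0, 143). refcount(pp0)=1 -> write in place. 5 ppages; refcounts: pp0:1 pp1:1 pp2:2 pp3:1 pp4:1
Op 6: write(P1, v1, 186). refcount(pp1)=1 -> write in place. 5 ppages; refcounts: pp0:1 pp1:1 pp2:2 pp3:1 pp4:1
Op 7: read(P1, v2) -> 25. No state change.

yes no yes no no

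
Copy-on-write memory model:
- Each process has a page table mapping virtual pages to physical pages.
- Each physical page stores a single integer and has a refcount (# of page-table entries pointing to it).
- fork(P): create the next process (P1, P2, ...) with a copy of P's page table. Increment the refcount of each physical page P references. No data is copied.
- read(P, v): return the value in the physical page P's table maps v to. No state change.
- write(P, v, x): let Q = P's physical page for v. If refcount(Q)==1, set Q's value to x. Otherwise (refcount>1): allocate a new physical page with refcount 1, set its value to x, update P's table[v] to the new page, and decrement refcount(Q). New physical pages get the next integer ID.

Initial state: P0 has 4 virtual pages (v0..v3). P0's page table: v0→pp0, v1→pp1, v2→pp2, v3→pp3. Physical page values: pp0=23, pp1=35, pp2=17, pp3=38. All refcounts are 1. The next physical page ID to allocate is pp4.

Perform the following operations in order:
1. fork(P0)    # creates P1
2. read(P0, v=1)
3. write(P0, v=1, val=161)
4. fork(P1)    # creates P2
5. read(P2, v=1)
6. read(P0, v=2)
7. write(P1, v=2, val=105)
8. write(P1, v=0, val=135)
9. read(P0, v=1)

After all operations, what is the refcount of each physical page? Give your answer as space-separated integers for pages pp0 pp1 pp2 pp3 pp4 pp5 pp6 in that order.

Op 1: fork(P0) -> P1. 4 ppages; refcounts: pp0:2 pp1:2 pp2:2 pp3:2
Op 2: read(P0, v1) -> 35. No state change.
Op 3: write(P0, v1, 161). refcount(pp1)=2>1 -> COPY to pp4. 5 ppages; refcounts: pp0:2 pp1:1 pp2:2 pp3:2 pp4:1
Op 4: fork(P1) -> P2. 5 ppages; refcounts: pp0:3 pp1:2 pp2:3 pp3:3 pp4:1
Op 5: read(P2, v1) -> 35. No state change.
Op 6: read(P0, v2) -> 17. No state change.
Op 7: write(P1, v2, 105). refcount(pp2)=3>1 -> COPY to pp5. 6 ppages; refcounts: pp0:3 pp1:2 pp2:2 pp3:3 pp4:1 pp5:1
Op 8: write(P1, v0, 135). refcount(pp0)=3>1 -> COPY to pp6. 7 ppages; refcounts: pp0:2 pp1:2 pp2:2 pp3:3 pp4:1 pp5:1 pp6:1
Op 9: read(P0, v1) -> 161. No state change.

Answer: 2 2 2 3 1 1 1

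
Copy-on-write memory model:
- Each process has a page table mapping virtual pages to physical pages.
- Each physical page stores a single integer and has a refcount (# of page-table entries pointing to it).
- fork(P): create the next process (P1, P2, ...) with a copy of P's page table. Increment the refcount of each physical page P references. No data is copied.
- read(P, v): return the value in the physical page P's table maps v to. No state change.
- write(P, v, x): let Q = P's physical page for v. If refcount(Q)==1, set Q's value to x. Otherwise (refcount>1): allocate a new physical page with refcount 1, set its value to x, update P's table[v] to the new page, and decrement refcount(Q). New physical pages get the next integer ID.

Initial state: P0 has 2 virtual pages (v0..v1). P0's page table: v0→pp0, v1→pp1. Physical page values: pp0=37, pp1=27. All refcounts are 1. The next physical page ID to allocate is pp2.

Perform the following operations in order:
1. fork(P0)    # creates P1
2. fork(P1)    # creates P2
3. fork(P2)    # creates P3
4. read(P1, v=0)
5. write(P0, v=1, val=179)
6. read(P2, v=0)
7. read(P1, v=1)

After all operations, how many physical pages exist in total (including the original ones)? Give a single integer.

Answer: 3

Derivation:
Op 1: fork(P0) -> P1. 2 ppages; refcounts: pp0:2 pp1:2
Op 2: fork(P1) -> P2. 2 ppages; refcounts: pp0:3 pp1:3
Op 3: fork(P2) -> P3. 2 ppages; refcounts: pp0:4 pp1:4
Op 4: read(P1, v0) -> 37. No state change.
Op 5: write(P0, v1, 179). refcount(pp1)=4>1 -> COPY to pp2. 3 ppages; refcounts: pp0:4 pp1:3 pp2:1
Op 6: read(P2, v0) -> 37. No state change.
Op 7: read(P1, v1) -> 27. No state change.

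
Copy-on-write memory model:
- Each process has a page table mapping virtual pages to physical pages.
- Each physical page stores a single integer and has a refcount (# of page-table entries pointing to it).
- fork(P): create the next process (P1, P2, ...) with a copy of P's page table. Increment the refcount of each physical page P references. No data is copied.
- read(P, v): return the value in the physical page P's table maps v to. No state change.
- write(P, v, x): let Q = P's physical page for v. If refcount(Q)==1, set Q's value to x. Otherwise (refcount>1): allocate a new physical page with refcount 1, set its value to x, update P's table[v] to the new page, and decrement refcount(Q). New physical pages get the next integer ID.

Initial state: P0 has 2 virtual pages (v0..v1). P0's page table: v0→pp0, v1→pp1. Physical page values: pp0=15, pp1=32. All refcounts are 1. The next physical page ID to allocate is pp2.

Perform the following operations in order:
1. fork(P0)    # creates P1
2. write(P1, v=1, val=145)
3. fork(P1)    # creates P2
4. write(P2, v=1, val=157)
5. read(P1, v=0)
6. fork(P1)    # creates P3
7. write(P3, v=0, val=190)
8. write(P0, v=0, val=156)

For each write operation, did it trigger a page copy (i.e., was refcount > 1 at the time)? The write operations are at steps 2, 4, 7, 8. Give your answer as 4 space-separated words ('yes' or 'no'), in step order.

Op 1: fork(P0) -> P1. 2 ppages; refcounts: pp0:2 pp1:2
Op 2: write(P1, v1, 145). refcount(pp1)=2>1 -> COPY to pp2. 3 ppages; refcounts: pp0:2 pp1:1 pp2:1
Op 3: fork(P1) -> P2. 3 ppages; refcounts: pp0:3 pp1:1 pp2:2
Op 4: write(P2, v1, 157). refcount(pp2)=2>1 -> COPY to pp3. 4 ppages; refcounts: pp0:3 pp1:1 pp2:1 pp3:1
Op 5: read(P1, v0) -> 15. No state change.
Op 6: fork(P1) -> P3. 4 ppages; refcounts: pp0:4 pp1:1 pp2:2 pp3:1
Op 7: write(P3, v0, 190). refcount(pp0)=4>1 -> COPY to pp4. 5 ppages; refcounts: pp0:3 pp1:1 pp2:2 pp3:1 pp4:1
Op 8: write(P0, v0, 156). refcount(pp0)=3>1 -> COPY to pp5. 6 ppages; refcounts: pp0:2 pp1:1 pp2:2 pp3:1 pp4:1 pp5:1

yes yes yes yes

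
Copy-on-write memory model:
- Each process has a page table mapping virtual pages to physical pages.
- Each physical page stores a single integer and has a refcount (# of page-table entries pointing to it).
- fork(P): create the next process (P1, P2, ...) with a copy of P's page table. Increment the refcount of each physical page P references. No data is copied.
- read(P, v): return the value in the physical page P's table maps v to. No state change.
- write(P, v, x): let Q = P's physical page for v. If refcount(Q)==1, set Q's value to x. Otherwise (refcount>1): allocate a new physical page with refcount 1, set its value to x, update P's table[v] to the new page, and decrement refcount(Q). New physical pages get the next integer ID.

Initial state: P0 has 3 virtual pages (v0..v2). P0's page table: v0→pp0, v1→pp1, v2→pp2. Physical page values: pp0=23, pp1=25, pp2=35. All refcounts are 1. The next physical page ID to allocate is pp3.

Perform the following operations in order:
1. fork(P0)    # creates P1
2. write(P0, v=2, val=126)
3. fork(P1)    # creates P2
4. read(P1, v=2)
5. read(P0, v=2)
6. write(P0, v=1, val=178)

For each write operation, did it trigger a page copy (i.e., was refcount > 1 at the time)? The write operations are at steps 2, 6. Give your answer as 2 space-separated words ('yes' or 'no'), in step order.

Op 1: fork(P0) -> P1. 3 ppages; refcounts: pp0:2 pp1:2 pp2:2
Op 2: write(P0, v2, 126). refcount(pp2)=2>1 -> COPY to pp3. 4 ppages; refcounts: pp0:2 pp1:2 pp2:1 pp3:1
Op 3: fork(P1) -> P2. 4 ppages; refcounts: pp0:3 pp1:3 pp2:2 pp3:1
Op 4: read(P1, v2) -> 35. No state change.
Op 5: read(P0, v2) -> 126. No state change.
Op 6: write(P0, v1, 178). refcount(pp1)=3>1 -> COPY to pp4. 5 ppages; refcounts: pp0:3 pp1:2 pp2:2 pp3:1 pp4:1

yes yes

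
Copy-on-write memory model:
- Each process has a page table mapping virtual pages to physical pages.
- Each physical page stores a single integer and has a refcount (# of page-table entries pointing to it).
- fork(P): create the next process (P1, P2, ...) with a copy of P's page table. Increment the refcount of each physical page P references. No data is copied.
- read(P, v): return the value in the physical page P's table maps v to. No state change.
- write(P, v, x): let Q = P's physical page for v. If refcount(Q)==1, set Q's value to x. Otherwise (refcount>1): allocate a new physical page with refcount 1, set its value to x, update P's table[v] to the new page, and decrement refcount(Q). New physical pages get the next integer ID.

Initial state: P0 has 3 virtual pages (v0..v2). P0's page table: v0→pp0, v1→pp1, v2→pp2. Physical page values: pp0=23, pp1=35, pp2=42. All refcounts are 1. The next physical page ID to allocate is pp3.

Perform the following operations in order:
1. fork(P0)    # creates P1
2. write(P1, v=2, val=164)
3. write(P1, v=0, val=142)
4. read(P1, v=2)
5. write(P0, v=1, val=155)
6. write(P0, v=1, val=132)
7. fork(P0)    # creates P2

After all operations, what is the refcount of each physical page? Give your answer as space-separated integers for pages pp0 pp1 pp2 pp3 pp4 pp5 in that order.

Op 1: fork(P0) -> P1. 3 ppages; refcounts: pp0:2 pp1:2 pp2:2
Op 2: write(P1, v2, 164). refcount(pp2)=2>1 -> COPY to pp3. 4 ppages; refcounts: pp0:2 pp1:2 pp2:1 pp3:1
Op 3: write(P1, v0, 142). refcount(pp0)=2>1 -> COPY to pp4. 5 ppages; refcounts: pp0:1 pp1:2 pp2:1 pp3:1 pp4:1
Op 4: read(P1, v2) -> 164. No state change.
Op 5: write(P0, v1, 155). refcount(pp1)=2>1 -> COPY to pp5. 6 ppages; refcounts: pp0:1 pp1:1 pp2:1 pp3:1 pp4:1 pp5:1
Op 6: write(P0, v1, 132). refcount(pp5)=1 -> write in place. 6 ppages; refcounts: pp0:1 pp1:1 pp2:1 pp3:1 pp4:1 pp5:1
Op 7: fork(P0) -> P2. 6 ppages; refcounts: pp0:2 pp1:1 pp2:2 pp3:1 pp4:1 pp5:2

Answer: 2 1 2 1 1 2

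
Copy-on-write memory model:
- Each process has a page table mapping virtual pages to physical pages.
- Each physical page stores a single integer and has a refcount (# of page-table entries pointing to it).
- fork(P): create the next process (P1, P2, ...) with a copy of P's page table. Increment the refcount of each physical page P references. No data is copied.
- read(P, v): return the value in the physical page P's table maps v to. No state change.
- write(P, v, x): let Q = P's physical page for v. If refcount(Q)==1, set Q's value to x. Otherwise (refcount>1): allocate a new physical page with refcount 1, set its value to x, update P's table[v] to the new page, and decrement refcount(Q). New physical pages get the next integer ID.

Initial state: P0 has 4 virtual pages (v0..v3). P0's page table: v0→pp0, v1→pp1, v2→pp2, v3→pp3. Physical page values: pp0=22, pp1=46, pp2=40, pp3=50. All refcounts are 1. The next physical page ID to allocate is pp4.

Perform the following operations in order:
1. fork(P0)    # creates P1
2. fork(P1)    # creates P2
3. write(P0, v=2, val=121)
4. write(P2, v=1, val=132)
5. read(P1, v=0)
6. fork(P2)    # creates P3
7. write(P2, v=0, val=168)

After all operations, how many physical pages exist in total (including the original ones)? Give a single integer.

Answer: 7

Derivation:
Op 1: fork(P0) -> P1. 4 ppages; refcounts: pp0:2 pp1:2 pp2:2 pp3:2
Op 2: fork(P1) -> P2. 4 ppages; refcounts: pp0:3 pp1:3 pp2:3 pp3:3
Op 3: write(P0, v2, 121). refcount(pp2)=3>1 -> COPY to pp4. 5 ppages; refcounts: pp0:3 pp1:3 pp2:2 pp3:3 pp4:1
Op 4: write(P2, v1, 132). refcount(pp1)=3>1 -> COPY to pp5. 6 ppages; refcounts: pp0:3 pp1:2 pp2:2 pp3:3 pp4:1 pp5:1
Op 5: read(P1, v0) -> 22. No state change.
Op 6: fork(P2) -> P3. 6 ppages; refcounts: pp0:4 pp1:2 pp2:3 pp3:4 pp4:1 pp5:2
Op 7: write(P2, v0, 168). refcount(pp0)=4>1 -> COPY to pp6. 7 ppages; refcounts: pp0:3 pp1:2 pp2:3 pp3:4 pp4:1 pp5:2 pp6:1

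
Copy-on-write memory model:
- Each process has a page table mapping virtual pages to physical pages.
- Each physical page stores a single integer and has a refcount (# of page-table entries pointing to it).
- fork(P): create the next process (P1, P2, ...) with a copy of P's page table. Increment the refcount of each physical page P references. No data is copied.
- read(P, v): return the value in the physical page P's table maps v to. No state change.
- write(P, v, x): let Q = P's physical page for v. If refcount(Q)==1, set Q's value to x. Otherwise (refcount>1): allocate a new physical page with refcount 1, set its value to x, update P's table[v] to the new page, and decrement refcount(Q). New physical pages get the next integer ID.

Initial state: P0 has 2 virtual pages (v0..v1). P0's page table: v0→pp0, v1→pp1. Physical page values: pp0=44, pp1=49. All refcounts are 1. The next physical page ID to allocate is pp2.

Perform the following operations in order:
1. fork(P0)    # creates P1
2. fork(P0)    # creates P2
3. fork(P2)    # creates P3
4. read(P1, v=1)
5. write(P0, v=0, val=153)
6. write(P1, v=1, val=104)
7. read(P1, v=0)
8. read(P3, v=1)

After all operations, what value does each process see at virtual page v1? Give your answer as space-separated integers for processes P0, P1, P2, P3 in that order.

Answer: 49 104 49 49

Derivation:
Op 1: fork(P0) -> P1. 2 ppages; refcounts: pp0:2 pp1:2
Op 2: fork(P0) -> P2. 2 ppages; refcounts: pp0:3 pp1:3
Op 3: fork(P2) -> P3. 2 ppages; refcounts: pp0:4 pp1:4
Op 4: read(P1, v1) -> 49. No state change.
Op 5: write(P0, v0, 153). refcount(pp0)=4>1 -> COPY to pp2. 3 ppages; refcounts: pp0:3 pp1:4 pp2:1
Op 6: write(P1, v1, 104). refcount(pp1)=4>1 -> COPY to pp3. 4 ppages; refcounts: pp0:3 pp1:3 pp2:1 pp3:1
Op 7: read(P1, v0) -> 44. No state change.
Op 8: read(P3, v1) -> 49. No state change.
P0: v1 -> pp1 = 49
P1: v1 -> pp3 = 104
P2: v1 -> pp1 = 49
P3: v1 -> pp1 = 49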